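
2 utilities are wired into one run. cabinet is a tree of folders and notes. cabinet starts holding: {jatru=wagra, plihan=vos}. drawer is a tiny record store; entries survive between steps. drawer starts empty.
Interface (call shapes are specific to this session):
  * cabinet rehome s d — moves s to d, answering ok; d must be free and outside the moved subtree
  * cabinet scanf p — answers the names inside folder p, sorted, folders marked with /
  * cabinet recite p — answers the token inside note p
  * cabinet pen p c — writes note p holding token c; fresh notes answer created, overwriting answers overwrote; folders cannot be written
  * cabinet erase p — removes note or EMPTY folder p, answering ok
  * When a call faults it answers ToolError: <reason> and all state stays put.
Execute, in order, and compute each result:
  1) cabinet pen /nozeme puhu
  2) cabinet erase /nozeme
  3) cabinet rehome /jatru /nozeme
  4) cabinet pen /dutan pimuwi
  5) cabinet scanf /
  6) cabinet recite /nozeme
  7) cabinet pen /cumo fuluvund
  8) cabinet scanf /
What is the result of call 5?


Answer: [dutan, nozeme, plihan]

Derivation:
==> cabinet pen(p: /nozeme, c: puhu)
<== created
==> cabinet erase(p: /nozeme)
<== ok
==> cabinet rehome(s: /jatru, d: /nozeme)
<== ok
==> cabinet pen(p: /dutan, c: pimuwi)
<== created
==> cabinet scanf(p: /)
<== [dutan, nozeme, plihan]
==> cabinet recite(p: /nozeme)
<== wagra
==> cabinet pen(p: /cumo, c: fuluvund)
<== created
==> cabinet scanf(p: /)
<== [cumo, dutan, nozeme, plihan]


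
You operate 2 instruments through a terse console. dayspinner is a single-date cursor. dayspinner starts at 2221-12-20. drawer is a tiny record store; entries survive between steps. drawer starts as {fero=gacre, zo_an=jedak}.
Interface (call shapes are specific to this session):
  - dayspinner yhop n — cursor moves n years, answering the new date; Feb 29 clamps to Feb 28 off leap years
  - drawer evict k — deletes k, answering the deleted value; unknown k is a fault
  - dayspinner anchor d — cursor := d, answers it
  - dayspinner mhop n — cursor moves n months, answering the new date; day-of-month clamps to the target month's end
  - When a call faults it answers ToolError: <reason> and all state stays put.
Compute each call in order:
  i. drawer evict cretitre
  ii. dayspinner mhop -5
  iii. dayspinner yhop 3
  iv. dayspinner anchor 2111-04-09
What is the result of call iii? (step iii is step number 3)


→ drawer evict(k: cretitre)
← ToolError: no such key cretitre
→ dayspinner mhop(n: -5)
← 2221-07-20
→ dayspinner yhop(n: 3)
← 2224-07-20
→ dayspinner anchor(d: 2111-04-09)
← 2111-04-09

Answer: 2224-07-20


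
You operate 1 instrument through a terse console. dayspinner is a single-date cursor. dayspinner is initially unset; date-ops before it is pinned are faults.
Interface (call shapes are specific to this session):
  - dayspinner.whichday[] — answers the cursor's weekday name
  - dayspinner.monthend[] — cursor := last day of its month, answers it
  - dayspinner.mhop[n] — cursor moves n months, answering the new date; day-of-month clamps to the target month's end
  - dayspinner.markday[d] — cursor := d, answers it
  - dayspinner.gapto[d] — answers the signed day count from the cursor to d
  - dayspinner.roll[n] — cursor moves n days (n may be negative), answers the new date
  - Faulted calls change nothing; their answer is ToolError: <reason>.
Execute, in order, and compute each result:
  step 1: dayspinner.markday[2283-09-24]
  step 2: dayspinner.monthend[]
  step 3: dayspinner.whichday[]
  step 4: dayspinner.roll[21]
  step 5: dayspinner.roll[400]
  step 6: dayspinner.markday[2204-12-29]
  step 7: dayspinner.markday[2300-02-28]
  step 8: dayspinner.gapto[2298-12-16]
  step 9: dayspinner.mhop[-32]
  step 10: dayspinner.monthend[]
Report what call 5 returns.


Answer: 2284-11-24

Derivation:
→ dayspinner.markday(d='2283-09-24')
← 2283-09-24
→ dayspinner.monthend()
← 2283-09-30
→ dayspinner.whichday()
← Sunday
→ dayspinner.roll(n='21')
← 2283-10-21
→ dayspinner.roll(n='400')
← 2284-11-24
→ dayspinner.markday(d='2204-12-29')
← 2204-12-29
→ dayspinner.markday(d='2300-02-28')
← 2300-02-28
→ dayspinner.gapto(d='2298-12-16')
← -439
→ dayspinner.mhop(n='-32')
← 2297-06-28
→ dayspinner.monthend()
← 2297-06-30


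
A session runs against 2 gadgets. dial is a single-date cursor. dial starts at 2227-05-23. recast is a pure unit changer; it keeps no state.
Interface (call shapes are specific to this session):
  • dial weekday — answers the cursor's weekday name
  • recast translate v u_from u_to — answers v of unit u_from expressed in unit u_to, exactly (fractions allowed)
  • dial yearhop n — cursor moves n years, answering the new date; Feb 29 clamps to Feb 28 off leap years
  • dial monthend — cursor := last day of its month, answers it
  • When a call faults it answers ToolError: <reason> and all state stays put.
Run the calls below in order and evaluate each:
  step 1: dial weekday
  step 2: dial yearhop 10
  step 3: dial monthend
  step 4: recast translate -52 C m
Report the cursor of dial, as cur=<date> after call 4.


> dial weekday
[out] Wednesday
> dial yearhop n: 10
[out] 2237-05-23
> dial monthend
[out] 2237-05-31
> recast translate v: -52 u_from: C u_to: m
[out] ToolError: incompatible units

Answer: cur=2237-05-31


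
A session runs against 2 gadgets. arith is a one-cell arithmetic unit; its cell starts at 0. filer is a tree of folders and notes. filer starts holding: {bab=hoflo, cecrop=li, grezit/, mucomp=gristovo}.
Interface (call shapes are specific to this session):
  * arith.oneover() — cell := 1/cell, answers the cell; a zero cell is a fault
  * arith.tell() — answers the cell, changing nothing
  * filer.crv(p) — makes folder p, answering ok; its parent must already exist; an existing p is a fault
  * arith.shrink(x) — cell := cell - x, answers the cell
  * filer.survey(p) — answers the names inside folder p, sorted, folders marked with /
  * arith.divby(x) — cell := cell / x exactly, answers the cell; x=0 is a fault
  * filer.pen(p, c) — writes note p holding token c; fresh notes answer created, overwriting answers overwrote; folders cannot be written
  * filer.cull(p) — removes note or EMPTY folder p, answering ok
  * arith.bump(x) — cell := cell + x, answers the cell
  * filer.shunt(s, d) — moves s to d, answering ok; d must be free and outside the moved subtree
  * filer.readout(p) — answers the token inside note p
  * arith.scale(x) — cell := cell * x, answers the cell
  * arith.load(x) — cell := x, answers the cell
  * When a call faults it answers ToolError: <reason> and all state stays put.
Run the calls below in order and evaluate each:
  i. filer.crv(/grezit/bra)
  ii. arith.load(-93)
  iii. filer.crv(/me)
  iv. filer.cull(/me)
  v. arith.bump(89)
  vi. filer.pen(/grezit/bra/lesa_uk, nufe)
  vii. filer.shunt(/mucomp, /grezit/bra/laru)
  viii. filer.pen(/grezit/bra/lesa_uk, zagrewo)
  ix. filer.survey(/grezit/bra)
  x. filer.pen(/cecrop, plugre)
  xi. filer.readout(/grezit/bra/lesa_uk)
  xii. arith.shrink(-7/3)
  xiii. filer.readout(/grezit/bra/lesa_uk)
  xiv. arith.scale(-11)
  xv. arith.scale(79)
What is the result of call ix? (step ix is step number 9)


I try crv using p=/grezit/bra, yielding ok.
I call load using x=-93, and get -93.
I try crv using p=/me, and see ok.
Using cull using p=/me, and observe ok.
Then bump using x=89, and get -4.
I run pen using p=/grezit/bra/lesa_uk, c=nufe, — result: created.
Invoking shunt using s=/mucomp, d=/grezit/bra/laru, and get ok.
I invoke pen using p=/grezit/bra/lesa_uk, c=zagrewo, and see overwrote.
I invoke survey using p=/grezit/bra, and see [laru, lesa_uk].
Then pen using p=/cecrop, c=plugre, and get overwrote.
Using readout using p=/grezit/bra/lesa_uk, and get zagrewo.
I call shrink using x=-7/3, which returns -5/3.
I try readout using p=/grezit/bra/lesa_uk, → zagrewo.
Calling scale using x=-11, and get 55/3.
I run scale using x=79, and get 4345/3.

Answer: [laru, lesa_uk]


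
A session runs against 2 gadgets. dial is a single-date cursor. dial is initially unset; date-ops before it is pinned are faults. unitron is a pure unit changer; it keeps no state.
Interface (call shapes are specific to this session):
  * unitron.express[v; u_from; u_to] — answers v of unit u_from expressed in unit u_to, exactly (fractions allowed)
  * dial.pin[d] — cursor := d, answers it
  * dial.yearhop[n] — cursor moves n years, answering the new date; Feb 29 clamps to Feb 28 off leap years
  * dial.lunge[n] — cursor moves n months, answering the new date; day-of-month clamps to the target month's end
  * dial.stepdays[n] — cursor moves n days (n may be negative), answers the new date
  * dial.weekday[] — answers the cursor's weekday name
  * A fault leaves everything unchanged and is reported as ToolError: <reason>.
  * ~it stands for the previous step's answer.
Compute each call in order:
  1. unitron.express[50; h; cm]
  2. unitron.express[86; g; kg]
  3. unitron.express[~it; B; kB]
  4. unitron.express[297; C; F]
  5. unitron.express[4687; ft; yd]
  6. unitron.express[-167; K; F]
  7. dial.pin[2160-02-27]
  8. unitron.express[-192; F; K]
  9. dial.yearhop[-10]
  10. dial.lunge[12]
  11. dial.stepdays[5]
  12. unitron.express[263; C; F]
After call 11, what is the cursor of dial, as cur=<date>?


Answer: cur=2151-03-04

Derivation:
Step: unitron.express[v→50; u_from→h; u_to→cm]
Result: ToolError: incompatible units
Step: unitron.express[v→86; u_from→g; u_to→kg]
Result: 43/500
Step: unitron.express[v→~it; u_from→B; u_to→kB]
Result: 43/500000
Step: unitron.express[v→297; u_from→C; u_to→F]
Result: 2833/5
Step: unitron.express[v→4687; u_from→ft; u_to→yd]
Result: 4687/3
Step: unitron.express[v→-167; u_from→K; u_to→F]
Result: -76027/100
Step: dial.pin[d→2160-02-27]
Result: 2160-02-27
Step: unitron.express[v→-192; u_from→F; u_to→K]
Result: 26767/180
Step: dial.yearhop[n→-10]
Result: 2150-02-27
Step: dial.lunge[n→12]
Result: 2151-02-27
Step: dial.stepdays[n→5]
Result: 2151-03-04
Step: unitron.express[v→263; u_from→C; u_to→F]
Result: 2527/5


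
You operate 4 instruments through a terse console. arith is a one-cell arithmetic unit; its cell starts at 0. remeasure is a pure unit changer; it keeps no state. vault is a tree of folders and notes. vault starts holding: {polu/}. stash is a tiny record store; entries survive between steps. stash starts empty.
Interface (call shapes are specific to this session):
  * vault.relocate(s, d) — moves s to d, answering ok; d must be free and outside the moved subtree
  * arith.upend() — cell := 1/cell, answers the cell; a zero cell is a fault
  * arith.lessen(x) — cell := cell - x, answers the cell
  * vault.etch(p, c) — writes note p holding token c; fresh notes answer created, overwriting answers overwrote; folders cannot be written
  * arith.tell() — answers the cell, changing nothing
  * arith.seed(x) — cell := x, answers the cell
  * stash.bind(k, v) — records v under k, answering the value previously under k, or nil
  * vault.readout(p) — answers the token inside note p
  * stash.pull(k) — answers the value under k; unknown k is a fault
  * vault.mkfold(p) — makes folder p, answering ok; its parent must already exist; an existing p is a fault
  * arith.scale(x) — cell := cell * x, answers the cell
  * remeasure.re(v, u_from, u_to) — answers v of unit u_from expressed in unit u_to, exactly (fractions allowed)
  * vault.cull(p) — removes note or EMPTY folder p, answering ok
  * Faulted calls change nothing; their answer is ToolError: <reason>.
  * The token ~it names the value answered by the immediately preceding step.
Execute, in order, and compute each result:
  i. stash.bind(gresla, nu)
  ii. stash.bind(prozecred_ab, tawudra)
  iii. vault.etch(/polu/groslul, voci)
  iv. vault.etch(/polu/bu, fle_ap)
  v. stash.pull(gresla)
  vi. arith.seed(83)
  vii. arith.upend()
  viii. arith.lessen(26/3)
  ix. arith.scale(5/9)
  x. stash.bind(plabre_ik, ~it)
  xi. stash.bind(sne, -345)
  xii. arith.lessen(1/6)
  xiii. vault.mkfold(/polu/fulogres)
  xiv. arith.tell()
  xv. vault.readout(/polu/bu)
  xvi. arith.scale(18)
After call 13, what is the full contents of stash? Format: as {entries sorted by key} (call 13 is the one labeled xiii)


Answer: {gresla=nu, plabre_ik=-10775/2241, prozecred_ab=tawudra, sne=-345}

Derivation:
-- bind(gresla, nu) == nil
-- bind(prozecred_ab, tawudra) == nil
-- etch(/polu/groslul, voci) == created
-- etch(/polu/bu, fle_ap) == created
-- pull(gresla) == nu
-- seed(83) == 83
-- upend() == 1/83
-- lessen(26/3) == -2155/249
-- scale(5/9) == -10775/2241
-- bind(plabre_ik, ~it) == nil
-- bind(sne, -345) == nil
-- lessen(1/6) == -22297/4482
-- mkfold(/polu/fulogres) == ok
-- tell() == -22297/4482
-- readout(/polu/bu) == fle_ap
-- scale(18) == -22297/249


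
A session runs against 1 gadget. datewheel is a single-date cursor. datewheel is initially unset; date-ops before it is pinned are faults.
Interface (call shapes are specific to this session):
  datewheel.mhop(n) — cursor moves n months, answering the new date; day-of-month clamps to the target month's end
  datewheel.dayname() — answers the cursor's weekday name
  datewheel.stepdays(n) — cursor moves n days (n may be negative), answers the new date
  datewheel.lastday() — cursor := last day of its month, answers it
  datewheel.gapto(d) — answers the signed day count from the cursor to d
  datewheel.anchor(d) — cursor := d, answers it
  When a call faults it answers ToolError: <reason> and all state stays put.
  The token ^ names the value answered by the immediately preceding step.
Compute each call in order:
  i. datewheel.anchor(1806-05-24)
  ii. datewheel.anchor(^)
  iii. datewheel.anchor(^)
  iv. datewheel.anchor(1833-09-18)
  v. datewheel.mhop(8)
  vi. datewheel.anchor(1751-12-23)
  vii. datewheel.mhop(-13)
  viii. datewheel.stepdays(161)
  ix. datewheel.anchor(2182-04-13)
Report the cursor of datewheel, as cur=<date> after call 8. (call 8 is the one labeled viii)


-- 1. anchor(d='1806-05-24') == 1806-05-24
-- 2. anchor(d='^') == 1806-05-24
-- 3. anchor(d='^') == 1806-05-24
-- 4. anchor(d='1833-09-18') == 1833-09-18
-- 5. mhop(n='8') == 1834-05-18
-- 6. anchor(d='1751-12-23') == 1751-12-23
-- 7. mhop(n='-13') == 1750-11-23
-- 8. stepdays(n='161') == 1751-05-03
-- 9. anchor(d='2182-04-13') == 2182-04-13

Answer: cur=1751-05-03


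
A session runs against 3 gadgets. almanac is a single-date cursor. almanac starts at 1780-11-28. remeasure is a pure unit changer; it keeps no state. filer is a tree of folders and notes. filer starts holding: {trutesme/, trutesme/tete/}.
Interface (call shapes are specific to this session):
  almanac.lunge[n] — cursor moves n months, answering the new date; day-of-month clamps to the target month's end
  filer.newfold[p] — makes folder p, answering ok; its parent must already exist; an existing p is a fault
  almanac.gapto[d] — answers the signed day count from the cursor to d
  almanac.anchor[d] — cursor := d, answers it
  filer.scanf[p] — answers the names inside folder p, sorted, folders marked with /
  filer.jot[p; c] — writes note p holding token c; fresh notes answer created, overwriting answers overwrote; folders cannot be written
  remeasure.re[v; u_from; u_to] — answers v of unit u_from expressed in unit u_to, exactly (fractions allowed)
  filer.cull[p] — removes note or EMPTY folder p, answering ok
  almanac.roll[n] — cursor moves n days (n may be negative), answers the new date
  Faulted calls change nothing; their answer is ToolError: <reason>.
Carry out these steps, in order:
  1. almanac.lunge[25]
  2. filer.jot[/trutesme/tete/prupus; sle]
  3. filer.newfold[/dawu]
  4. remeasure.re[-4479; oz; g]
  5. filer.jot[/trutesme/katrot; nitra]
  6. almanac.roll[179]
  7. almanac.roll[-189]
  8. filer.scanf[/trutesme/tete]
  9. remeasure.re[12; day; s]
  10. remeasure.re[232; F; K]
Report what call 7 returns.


Act: lunge[n: 25]
Obs: 1782-12-28
Act: jot[p: /trutesme/tete/prupus; c: sle]
Obs: created
Act: newfold[p: /dawu]
Obs: ok
Act: re[v: -4479; u_from: oz; u_to: g]
Obs: -203164022523/1600000
Act: jot[p: /trutesme/katrot; c: nitra]
Obs: created
Act: roll[n: 179]
Obs: 1783-06-25
Act: roll[n: -189]
Obs: 1782-12-18
Act: scanf[p: /trutesme/tete]
Obs: [prupus]
Act: re[v: 12; u_from: day; u_to: s]
Obs: 1036800
Act: re[v: 232; u_from: F; u_to: K]
Obs: 69167/180

Answer: 1782-12-18


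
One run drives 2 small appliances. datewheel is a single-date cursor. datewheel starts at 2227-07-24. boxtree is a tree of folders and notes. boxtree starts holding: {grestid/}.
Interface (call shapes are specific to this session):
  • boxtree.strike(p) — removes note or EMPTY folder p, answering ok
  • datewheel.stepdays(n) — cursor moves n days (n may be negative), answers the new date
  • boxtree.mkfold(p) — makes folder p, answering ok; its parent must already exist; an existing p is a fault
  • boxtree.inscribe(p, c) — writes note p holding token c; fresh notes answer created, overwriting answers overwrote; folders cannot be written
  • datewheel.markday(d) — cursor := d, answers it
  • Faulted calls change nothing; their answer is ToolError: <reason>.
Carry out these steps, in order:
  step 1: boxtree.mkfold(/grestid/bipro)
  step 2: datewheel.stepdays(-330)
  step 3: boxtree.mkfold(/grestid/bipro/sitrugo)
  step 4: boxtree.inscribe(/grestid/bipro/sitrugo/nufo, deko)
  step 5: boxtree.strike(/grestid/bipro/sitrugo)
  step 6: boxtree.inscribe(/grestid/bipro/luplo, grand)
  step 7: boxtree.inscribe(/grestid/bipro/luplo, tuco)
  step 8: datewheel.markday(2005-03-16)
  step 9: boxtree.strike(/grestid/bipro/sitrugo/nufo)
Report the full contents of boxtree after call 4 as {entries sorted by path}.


% 1. mkfold(p: /grestid/bipro) ~> ok
% 2. stepdays(n: -330) ~> 2226-08-28
% 3. mkfold(p: /grestid/bipro/sitrugo) ~> ok
% 4. inscribe(p: /grestid/bipro/sitrugo/nufo, c: deko) ~> created
% 5. strike(p: /grestid/bipro/sitrugo) ~> ToolError: not empty
% 6. inscribe(p: /grestid/bipro/luplo, c: grand) ~> created
% 7. inscribe(p: /grestid/bipro/luplo, c: tuco) ~> overwrote
% 8. markday(d: 2005-03-16) ~> 2005-03-16
% 9. strike(p: /grestid/bipro/sitrugo/nufo) ~> ok

Answer: {grestid/, grestid/bipro/, grestid/bipro/sitrugo/, grestid/bipro/sitrugo/nufo=deko}


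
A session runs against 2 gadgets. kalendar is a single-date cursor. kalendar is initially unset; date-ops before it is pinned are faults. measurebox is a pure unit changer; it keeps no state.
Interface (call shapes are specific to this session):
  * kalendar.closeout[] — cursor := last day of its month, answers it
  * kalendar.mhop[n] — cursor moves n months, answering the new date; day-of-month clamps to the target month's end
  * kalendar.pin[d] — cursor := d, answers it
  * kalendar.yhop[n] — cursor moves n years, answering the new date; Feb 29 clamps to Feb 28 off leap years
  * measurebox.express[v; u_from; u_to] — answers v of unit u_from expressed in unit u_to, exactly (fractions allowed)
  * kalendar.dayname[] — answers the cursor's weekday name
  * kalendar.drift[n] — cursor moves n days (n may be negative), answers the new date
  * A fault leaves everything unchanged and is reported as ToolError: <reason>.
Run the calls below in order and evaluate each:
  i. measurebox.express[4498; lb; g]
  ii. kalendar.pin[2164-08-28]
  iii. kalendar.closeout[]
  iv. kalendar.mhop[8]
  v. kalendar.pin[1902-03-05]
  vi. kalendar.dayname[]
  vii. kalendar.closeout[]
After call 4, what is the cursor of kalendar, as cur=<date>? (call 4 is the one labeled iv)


Answer: cur=2165-04-30

Derivation:
Do: measurebox.express[v: 4498; u_from: lb; u_to: g]
See: 102012924013/50000
Do: kalendar.pin[d: 2164-08-28]
See: 2164-08-28
Do: kalendar.closeout[]
See: 2164-08-31
Do: kalendar.mhop[n: 8]
See: 2165-04-30
Do: kalendar.pin[d: 1902-03-05]
See: 1902-03-05
Do: kalendar.dayname[]
See: Wednesday
Do: kalendar.closeout[]
See: 1902-03-31


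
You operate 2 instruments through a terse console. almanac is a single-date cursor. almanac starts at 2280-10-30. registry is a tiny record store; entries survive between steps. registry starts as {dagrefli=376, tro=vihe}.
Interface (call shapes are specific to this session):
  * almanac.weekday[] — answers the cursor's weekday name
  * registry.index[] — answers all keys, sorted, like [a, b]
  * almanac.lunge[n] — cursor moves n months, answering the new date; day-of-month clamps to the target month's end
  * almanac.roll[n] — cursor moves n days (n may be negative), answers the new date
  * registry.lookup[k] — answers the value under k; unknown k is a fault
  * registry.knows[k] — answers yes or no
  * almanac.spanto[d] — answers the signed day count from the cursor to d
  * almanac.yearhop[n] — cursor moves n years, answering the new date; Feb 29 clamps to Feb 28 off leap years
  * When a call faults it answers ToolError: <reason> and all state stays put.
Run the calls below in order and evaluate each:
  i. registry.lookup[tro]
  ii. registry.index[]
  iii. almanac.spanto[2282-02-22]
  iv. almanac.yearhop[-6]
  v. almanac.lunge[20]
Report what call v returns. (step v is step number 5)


$ registry.lookup k→tro
= vihe
$ registry.index
= [dagrefli, tro]
$ almanac.spanto d→2282-02-22
= 480
$ almanac.yearhop n→-6
= 2274-10-30
$ almanac.lunge n→20
= 2276-06-30

Answer: 2276-06-30


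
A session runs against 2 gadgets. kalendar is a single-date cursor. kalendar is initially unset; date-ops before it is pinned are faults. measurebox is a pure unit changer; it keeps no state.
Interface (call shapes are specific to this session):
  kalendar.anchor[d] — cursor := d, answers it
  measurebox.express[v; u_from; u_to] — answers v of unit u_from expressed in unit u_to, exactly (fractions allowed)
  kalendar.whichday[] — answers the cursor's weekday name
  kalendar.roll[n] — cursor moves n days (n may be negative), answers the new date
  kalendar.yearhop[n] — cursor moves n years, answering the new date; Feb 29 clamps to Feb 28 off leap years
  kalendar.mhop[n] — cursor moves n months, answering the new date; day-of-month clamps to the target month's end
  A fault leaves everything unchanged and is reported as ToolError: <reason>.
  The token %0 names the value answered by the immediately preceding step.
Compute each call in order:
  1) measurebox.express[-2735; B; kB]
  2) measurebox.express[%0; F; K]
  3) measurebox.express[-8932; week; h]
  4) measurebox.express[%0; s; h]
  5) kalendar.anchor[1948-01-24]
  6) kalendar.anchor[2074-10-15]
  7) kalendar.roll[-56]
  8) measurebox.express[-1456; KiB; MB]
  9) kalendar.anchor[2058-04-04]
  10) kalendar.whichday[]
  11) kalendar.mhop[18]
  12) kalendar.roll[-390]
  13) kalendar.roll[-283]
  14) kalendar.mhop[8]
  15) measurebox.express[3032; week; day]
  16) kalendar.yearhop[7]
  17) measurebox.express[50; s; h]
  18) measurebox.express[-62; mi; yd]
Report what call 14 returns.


Answer: 2058-07-30

Derivation:
→ measurebox.express(v=-2735, u_from=B, u_to=kB)
← -547/200
→ measurebox.express(v=%0, u_from=F, u_to=K)
← 91387/360
→ measurebox.express(v=-8932, u_from=week, u_to=h)
← -1500576
→ measurebox.express(v=%0, u_from=s, u_to=h)
← -31262/75
→ kalendar.anchor(d=1948-01-24)
← 1948-01-24
→ kalendar.anchor(d=2074-10-15)
← 2074-10-15
→ kalendar.roll(n=-56)
← 2074-08-20
→ measurebox.express(v=-1456, u_from=KiB, u_to=MB)
← -23296/15625
→ kalendar.anchor(d=2058-04-04)
← 2058-04-04
→ kalendar.whichday()
← Thursday
→ kalendar.mhop(n=18)
← 2059-10-04
→ kalendar.roll(n=-390)
← 2058-09-09
→ kalendar.roll(n=-283)
← 2057-11-30
→ kalendar.mhop(n=8)
← 2058-07-30
→ measurebox.express(v=3032, u_from=week, u_to=day)
← 21224
→ kalendar.yearhop(n=7)
← 2065-07-30
→ measurebox.express(v=50, u_from=s, u_to=h)
← 1/72
→ measurebox.express(v=-62, u_from=mi, u_to=yd)
← -109120


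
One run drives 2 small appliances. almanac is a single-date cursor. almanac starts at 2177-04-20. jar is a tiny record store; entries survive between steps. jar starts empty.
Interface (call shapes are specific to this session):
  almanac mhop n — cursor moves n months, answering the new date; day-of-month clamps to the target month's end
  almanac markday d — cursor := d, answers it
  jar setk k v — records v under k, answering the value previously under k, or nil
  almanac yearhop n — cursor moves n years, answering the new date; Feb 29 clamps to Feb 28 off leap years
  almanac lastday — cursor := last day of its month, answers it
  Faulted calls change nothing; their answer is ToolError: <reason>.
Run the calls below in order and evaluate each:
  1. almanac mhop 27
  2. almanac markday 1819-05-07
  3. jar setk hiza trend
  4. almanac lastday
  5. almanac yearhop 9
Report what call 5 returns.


Answer: 1828-05-31

Derivation:
>> almanac mhop(n='27')
<< 2179-07-20
>> almanac markday(d='1819-05-07')
<< 1819-05-07
>> jar setk(k='hiza', v='trend')
<< nil
>> almanac lastday()
<< 1819-05-31
>> almanac yearhop(n='9')
<< 1828-05-31


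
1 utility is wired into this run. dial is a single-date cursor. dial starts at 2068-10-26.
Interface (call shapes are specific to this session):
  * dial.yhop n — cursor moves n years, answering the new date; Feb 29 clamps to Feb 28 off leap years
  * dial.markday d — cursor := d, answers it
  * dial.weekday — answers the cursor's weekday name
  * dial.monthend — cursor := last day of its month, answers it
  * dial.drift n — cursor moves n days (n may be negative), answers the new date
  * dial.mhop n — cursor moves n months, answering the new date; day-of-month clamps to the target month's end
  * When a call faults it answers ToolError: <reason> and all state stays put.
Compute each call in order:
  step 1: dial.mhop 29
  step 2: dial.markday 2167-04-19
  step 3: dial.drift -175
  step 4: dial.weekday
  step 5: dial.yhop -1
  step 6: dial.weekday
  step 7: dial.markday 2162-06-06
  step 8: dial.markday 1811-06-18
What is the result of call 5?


Answer: 2165-10-26

Derivation:
$ dial.mhop n: 29
= 2071-03-26
$ dial.markday d: 2167-04-19
= 2167-04-19
$ dial.drift n: -175
= 2166-10-26
$ dial.weekday
= Sunday
$ dial.yhop n: -1
= 2165-10-26
$ dial.weekday
= Saturday
$ dial.markday d: 2162-06-06
= 2162-06-06
$ dial.markday d: 1811-06-18
= 1811-06-18


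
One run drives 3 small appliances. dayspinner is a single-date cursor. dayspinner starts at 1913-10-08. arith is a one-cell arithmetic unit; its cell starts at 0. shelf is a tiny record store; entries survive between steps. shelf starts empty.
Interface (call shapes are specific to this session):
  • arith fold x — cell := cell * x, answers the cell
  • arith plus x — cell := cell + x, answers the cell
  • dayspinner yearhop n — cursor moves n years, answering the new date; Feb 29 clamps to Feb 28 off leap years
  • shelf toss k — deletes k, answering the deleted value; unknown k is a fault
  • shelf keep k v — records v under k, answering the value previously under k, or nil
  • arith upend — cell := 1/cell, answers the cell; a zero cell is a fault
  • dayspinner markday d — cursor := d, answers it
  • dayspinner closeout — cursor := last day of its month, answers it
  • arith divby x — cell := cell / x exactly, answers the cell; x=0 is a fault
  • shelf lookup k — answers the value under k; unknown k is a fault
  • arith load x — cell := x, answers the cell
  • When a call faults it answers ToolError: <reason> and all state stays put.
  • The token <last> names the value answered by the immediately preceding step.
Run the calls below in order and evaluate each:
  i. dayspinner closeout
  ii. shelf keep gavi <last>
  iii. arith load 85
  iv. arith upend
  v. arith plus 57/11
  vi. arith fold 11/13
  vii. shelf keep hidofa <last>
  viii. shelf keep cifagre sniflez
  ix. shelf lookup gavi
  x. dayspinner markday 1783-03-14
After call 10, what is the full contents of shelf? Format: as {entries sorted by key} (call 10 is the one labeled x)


Step: dayspinner closeout[]
Result: 1913-10-31
Step: shelf keep[k='gavi'; v='<last>']
Result: nil
Step: arith load[x='85']
Result: 85
Step: arith upend[]
Result: 1/85
Step: arith plus[x='57/11']
Result: 4856/935
Step: arith fold[x='11/13']
Result: 4856/1105
Step: shelf keep[k='hidofa'; v='<last>']
Result: nil
Step: shelf keep[k='cifagre'; v='sniflez']
Result: nil
Step: shelf lookup[k='gavi']
Result: 1913-10-31
Step: dayspinner markday[d='1783-03-14']
Result: 1783-03-14

Answer: {cifagre=sniflez, gavi=1913-10-31, hidofa=4856/1105}


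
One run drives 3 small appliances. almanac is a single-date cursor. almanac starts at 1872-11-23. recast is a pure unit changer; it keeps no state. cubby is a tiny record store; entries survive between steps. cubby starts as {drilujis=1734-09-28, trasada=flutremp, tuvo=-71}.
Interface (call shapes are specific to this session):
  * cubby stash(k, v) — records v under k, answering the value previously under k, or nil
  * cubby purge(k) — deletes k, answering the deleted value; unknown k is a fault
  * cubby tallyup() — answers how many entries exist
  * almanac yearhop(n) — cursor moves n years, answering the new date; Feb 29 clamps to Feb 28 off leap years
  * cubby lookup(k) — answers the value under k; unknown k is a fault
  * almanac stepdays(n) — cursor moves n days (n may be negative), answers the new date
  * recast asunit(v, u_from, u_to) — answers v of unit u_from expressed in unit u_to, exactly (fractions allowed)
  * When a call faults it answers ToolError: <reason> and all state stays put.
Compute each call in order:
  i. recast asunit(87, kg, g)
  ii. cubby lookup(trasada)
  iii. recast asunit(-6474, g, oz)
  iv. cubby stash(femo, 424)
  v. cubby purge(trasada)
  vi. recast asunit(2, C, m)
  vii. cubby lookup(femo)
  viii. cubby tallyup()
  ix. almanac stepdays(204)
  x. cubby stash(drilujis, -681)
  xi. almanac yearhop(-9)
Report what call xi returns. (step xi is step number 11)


Answer: 1864-06-15

Derivation:
-> recast asunit(v=87, u_from=kg, u_to=g)
<- 87000
-> cubby lookup(k=trasada)
<- flutremp
-> recast asunit(v=-6474, u_from=g, u_to=oz)
<- -10358400000/45359237
-> cubby stash(k=femo, v=424)
<- nil
-> cubby purge(k=trasada)
<- flutremp
-> recast asunit(v=2, u_from=C, u_to=m)
<- ToolError: incompatible units
-> cubby lookup(k=femo)
<- 424
-> cubby tallyup()
<- 3
-> almanac stepdays(n=204)
<- 1873-06-15
-> cubby stash(k=drilujis, v=-681)
<- 1734-09-28
-> almanac yearhop(n=-9)
<- 1864-06-15


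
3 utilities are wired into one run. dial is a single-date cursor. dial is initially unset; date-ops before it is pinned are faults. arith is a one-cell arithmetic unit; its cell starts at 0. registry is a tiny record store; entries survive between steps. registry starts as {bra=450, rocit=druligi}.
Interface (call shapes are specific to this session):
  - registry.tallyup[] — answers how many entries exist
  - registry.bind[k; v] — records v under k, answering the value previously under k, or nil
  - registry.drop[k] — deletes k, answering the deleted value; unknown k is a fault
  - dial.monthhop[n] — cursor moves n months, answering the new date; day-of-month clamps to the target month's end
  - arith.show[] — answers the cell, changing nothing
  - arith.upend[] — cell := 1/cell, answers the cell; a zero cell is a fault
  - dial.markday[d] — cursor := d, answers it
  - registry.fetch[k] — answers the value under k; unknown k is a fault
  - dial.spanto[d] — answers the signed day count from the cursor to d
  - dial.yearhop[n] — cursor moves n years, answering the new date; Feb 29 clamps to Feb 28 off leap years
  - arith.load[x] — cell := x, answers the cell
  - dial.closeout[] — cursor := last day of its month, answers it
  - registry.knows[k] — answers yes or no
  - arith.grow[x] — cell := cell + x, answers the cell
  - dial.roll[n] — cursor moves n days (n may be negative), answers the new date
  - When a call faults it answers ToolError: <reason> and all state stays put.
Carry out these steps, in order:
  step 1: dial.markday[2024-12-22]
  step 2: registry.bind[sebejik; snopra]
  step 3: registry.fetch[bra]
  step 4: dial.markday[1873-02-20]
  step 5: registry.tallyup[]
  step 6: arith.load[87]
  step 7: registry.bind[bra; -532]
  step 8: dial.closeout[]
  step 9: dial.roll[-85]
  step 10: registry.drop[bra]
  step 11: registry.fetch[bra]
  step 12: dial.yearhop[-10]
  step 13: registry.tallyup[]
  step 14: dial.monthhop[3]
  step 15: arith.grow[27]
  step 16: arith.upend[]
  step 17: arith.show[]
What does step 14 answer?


Answer: 1863-03-05

Derivation:
·→ markday(d→2024-12-22)
·← 2024-12-22
·→ bind(k→sebejik, v→snopra)
·← nil
·→ fetch(k→bra)
·← 450
·→ markday(d→1873-02-20)
·← 1873-02-20
·→ tallyup()
·← 3
·→ load(x→87)
·← 87
·→ bind(k→bra, v→-532)
·← 450
·→ closeout()
·← 1873-02-28
·→ roll(n→-85)
·← 1872-12-05
·→ drop(k→bra)
·← -532
·→ fetch(k→bra)
·← ToolError: no such key bra
·→ yearhop(n→-10)
·← 1862-12-05
·→ tallyup()
·← 2
·→ monthhop(n→3)
·← 1863-03-05
·→ grow(x→27)
·← 114
·→ upend()
·← 1/114
·→ show()
·← 1/114


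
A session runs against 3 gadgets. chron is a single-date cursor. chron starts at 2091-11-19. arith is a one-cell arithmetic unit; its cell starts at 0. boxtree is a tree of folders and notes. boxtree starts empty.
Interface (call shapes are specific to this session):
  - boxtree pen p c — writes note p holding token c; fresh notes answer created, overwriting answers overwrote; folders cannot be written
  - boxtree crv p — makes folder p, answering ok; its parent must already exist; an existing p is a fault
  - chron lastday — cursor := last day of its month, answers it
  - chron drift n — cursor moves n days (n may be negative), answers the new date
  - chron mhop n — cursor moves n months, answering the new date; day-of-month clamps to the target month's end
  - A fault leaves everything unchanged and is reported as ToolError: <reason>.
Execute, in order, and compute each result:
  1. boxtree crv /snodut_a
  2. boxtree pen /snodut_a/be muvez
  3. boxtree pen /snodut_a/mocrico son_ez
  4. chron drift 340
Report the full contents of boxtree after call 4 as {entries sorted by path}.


Answer: {snodut_a/, snodut_a/be=muvez, snodut_a/mocrico=son_ez}

Derivation:
# boxtree crv(p: /snodut_a) ~> ok
# boxtree pen(p: /snodut_a/be, c: muvez) ~> created
# boxtree pen(p: /snodut_a/mocrico, c: son_ez) ~> created
# chron drift(n: 340) ~> 2092-10-24


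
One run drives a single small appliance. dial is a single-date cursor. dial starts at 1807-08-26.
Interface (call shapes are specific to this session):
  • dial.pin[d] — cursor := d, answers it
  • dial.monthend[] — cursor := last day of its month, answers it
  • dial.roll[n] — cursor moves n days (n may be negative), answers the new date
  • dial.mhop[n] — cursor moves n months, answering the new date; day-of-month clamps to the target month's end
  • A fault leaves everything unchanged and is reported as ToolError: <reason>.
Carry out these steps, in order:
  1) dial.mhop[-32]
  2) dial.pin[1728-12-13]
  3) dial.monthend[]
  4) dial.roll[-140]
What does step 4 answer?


Act: dial.mhop[n→-32]
Obs: 1804-12-26
Act: dial.pin[d→1728-12-13]
Obs: 1728-12-13
Act: dial.monthend[]
Obs: 1728-12-31
Act: dial.roll[n→-140]
Obs: 1728-08-13

Answer: 1728-08-13


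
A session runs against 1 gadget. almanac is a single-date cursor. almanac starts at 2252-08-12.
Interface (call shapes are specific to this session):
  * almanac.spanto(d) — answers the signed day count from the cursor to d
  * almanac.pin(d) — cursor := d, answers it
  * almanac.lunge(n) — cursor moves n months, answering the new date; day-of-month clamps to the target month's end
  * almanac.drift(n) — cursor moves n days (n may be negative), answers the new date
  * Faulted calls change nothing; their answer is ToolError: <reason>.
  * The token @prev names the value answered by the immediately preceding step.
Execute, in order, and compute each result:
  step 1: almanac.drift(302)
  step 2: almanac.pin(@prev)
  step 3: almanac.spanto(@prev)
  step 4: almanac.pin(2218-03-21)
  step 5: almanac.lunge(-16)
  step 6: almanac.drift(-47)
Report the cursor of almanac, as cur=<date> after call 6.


Calling drift(n→302), and get 2253-06-10.
Invoking pin(d→@prev), — result: 2253-06-10.
Next I call spanto(d→@prev), and get 0.
I call pin(d→2218-03-21): 2218-03-21.
I try lunge(n→-16): 2216-11-21.
I use drift(n→-47), yielding 2216-10-05.

Answer: cur=2216-10-05


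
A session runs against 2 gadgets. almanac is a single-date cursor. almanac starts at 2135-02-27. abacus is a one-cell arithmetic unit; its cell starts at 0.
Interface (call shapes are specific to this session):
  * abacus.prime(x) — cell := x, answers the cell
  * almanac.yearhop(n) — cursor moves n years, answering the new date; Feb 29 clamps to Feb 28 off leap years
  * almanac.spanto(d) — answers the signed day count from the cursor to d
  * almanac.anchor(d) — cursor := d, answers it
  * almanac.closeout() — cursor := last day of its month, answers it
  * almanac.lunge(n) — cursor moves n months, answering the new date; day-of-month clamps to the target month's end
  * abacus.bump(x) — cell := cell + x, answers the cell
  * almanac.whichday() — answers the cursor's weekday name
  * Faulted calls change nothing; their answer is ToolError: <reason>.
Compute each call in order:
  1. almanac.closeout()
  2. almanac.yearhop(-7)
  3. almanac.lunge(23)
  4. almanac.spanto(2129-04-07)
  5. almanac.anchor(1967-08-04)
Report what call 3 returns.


>>> almanac.closeout
= 2135-02-28
>>> almanac.yearhop n→-7
= 2128-02-28
>>> almanac.lunge n→23
= 2130-01-28
>>> almanac.spanto d→2129-04-07
= -296
>>> almanac.anchor d→1967-08-04
= 1967-08-04

Answer: 2130-01-28


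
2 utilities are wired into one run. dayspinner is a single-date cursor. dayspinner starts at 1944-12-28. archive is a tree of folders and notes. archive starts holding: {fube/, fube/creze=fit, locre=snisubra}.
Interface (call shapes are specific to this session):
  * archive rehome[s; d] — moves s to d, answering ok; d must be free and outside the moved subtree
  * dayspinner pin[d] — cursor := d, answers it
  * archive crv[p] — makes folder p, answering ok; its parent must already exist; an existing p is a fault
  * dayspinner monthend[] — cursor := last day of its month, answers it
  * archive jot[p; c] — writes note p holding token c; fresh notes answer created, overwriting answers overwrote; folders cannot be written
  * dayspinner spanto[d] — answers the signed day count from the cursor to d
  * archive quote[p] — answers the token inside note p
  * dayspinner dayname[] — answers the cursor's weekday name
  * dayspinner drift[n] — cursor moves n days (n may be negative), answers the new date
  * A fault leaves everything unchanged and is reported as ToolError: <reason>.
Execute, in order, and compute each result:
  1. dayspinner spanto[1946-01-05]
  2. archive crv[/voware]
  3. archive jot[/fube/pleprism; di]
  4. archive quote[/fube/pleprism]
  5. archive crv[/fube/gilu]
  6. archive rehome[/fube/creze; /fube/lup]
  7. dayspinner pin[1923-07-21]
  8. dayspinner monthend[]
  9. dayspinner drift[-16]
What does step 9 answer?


Answer: 1923-07-15

Derivation:
> dayspinner spanto d→1946-01-05
= 373
> archive crv p→/voware
= ok
> archive jot p→/fube/pleprism c→di
= created
> archive quote p→/fube/pleprism
= di
> archive crv p→/fube/gilu
= ok
> archive rehome s→/fube/creze d→/fube/lup
= ok
> dayspinner pin d→1923-07-21
= 1923-07-21
> dayspinner monthend
= 1923-07-31
> dayspinner drift n→-16
= 1923-07-15


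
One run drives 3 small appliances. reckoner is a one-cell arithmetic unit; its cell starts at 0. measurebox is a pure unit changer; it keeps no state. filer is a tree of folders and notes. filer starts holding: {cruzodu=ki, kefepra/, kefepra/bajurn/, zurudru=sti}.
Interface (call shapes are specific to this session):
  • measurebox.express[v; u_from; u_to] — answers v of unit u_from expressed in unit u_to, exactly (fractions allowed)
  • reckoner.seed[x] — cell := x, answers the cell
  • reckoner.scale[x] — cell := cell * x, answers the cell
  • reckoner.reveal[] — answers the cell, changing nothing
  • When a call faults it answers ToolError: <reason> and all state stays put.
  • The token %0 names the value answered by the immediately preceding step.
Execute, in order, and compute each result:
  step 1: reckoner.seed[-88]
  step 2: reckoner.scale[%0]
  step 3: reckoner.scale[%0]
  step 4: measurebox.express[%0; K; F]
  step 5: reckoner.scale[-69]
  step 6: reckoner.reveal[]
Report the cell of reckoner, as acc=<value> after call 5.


·→ seed(x='-88')
·← -88
·→ scale(x='%0')
·← 7744
·→ scale(x='%0')
·← 59969536
·→ express(v='%0', u_from='K', u_to='F')
·← 10794470513/100
·→ scale(x='-69')
·← -4137897984
·→ reveal()
·← -4137897984

Answer: acc=-4137897984
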